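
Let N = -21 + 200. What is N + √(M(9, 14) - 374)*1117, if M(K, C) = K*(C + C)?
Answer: 179 + 1117*I*√122 ≈ 179.0 + 12338.0*I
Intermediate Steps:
M(K, C) = 2*C*K (M(K, C) = K*(2*C) = 2*C*K)
N = 179
N + √(M(9, 14) - 374)*1117 = 179 + √(2*14*9 - 374)*1117 = 179 + √(252 - 374)*1117 = 179 + √(-122)*1117 = 179 + (I*√122)*1117 = 179 + 1117*I*√122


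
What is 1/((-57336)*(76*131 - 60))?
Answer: -1/567397056 ≈ -1.7624e-9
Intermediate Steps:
1/((-57336)*(76*131 - 60)) = -1/(57336*(9956 - 60)) = -1/57336/9896 = -1/57336*1/9896 = -1/567397056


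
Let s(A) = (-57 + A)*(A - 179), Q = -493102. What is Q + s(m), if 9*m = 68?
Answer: -39254627/81 ≈ -4.8463e+5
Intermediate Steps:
m = 68/9 (m = (1/9)*68 = 68/9 ≈ 7.5556)
s(A) = (-179 + A)*(-57 + A) (s(A) = (-57 + A)*(-179 + A) = (-179 + A)*(-57 + A))
Q + s(m) = -493102 + (10203 + (68/9)**2 - 236*68/9) = -493102 + (10203 + 4624/81 - 16048/9) = -493102 + 686635/81 = -39254627/81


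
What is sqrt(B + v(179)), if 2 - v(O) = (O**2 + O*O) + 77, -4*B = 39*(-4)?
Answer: I*sqrt(64118) ≈ 253.22*I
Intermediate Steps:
B = 39 (B = -39*(-4)/4 = -1/4*(-156) = 39)
v(O) = -75 - 2*O**2 (v(O) = 2 - ((O**2 + O*O) + 77) = 2 - ((O**2 + O**2) + 77) = 2 - (2*O**2 + 77) = 2 - (77 + 2*O**2) = 2 + (-77 - 2*O**2) = -75 - 2*O**2)
sqrt(B + v(179)) = sqrt(39 + (-75 - 2*179**2)) = sqrt(39 + (-75 - 2*32041)) = sqrt(39 + (-75 - 64082)) = sqrt(39 - 64157) = sqrt(-64118) = I*sqrt(64118)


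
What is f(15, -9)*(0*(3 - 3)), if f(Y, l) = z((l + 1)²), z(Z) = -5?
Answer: 0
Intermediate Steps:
f(Y, l) = -5
f(15, -9)*(0*(3 - 3)) = -0*(3 - 3) = -0*0 = -5*0 = 0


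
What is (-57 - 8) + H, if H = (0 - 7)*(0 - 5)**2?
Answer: -240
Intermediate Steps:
H = -175 (H = -7*(-5)**2 = -7*25 = -175)
(-57 - 8) + H = (-57 - 8) - 175 = -65 - 175 = -240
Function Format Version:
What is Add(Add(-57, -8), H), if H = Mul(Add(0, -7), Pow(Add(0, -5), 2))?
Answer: -240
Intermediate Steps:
H = -175 (H = Mul(-7, Pow(-5, 2)) = Mul(-7, 25) = -175)
Add(Add(-57, -8), H) = Add(Add(-57, -8), -175) = Add(-65, -175) = -240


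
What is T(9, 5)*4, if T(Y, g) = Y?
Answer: 36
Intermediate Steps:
T(9, 5)*4 = 9*4 = 36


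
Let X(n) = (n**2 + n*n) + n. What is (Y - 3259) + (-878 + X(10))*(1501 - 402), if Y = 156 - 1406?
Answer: -738641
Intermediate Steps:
X(n) = n + 2*n**2 (X(n) = (n**2 + n**2) + n = 2*n**2 + n = n + 2*n**2)
Y = -1250
(Y - 3259) + (-878 + X(10))*(1501 - 402) = (-1250 - 3259) + (-878 + 10*(1 + 2*10))*(1501 - 402) = -4509 + (-878 + 10*(1 + 20))*1099 = -4509 + (-878 + 10*21)*1099 = -4509 + (-878 + 210)*1099 = -4509 - 668*1099 = -4509 - 734132 = -738641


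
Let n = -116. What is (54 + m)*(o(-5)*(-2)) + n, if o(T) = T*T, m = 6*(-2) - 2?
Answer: -2116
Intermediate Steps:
m = -14 (m = -12 - 2 = -14)
o(T) = T**2
(54 + m)*(o(-5)*(-2)) + n = (54 - 14)*((-5)**2*(-2)) - 116 = 40*(25*(-2)) - 116 = 40*(-50) - 116 = -2000 - 116 = -2116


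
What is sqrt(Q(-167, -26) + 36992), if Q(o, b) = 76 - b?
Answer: sqrt(37094) ≈ 192.60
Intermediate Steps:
sqrt(Q(-167, -26) + 36992) = sqrt((76 - 1*(-26)) + 36992) = sqrt((76 + 26) + 36992) = sqrt(102 + 36992) = sqrt(37094)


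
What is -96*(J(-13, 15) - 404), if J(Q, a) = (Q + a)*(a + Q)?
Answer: 38400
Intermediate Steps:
J(Q, a) = (Q + a)**2 (J(Q, a) = (Q + a)*(Q + a) = (Q + a)**2)
-96*(J(-13, 15) - 404) = -96*((-13 + 15)**2 - 404) = -96*(2**2 - 404) = -96*(4 - 404) = -96*(-400) = 38400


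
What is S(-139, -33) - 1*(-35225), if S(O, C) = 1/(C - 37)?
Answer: 2465749/70 ≈ 35225.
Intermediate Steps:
S(O, C) = 1/(-37 + C)
S(-139, -33) - 1*(-35225) = 1/(-37 - 33) - 1*(-35225) = 1/(-70) + 35225 = -1/70 + 35225 = 2465749/70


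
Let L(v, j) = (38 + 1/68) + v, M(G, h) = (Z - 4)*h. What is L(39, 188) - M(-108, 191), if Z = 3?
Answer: 18225/68 ≈ 268.01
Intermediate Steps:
M(G, h) = -h (M(G, h) = (3 - 4)*h = -h)
L(v, j) = 2585/68 + v (L(v, j) = (38 + 1/68) + v = 2585/68 + v)
L(39, 188) - M(-108, 191) = (2585/68 + 39) - (-1)*191 = 5237/68 - 1*(-191) = 5237/68 + 191 = 18225/68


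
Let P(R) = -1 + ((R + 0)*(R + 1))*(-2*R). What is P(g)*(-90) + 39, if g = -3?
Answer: -3111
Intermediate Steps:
P(R) = -1 - 2*R²*(1 + R) (P(R) = -1 + (R*(1 + R))*(-2*R) = -1 - 2*R²*(1 + R))
P(g)*(-90) + 39 = (-1 - 2*(-3)² - 2*(-3)³)*(-90) + 39 = (-1 - 2*9 - 2*(-27))*(-90) + 39 = (-1 - 18 + 54)*(-90) + 39 = 35*(-90) + 39 = -3150 + 39 = -3111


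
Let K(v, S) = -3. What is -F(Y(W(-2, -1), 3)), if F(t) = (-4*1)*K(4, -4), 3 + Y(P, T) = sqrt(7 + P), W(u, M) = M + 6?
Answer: -12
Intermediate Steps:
W(u, M) = 6 + M
Y(P, T) = -3 + sqrt(7 + P)
F(t) = 12 (F(t) = -4*1*(-3) = -4*(-3) = 12)
-F(Y(W(-2, -1), 3)) = -1*12 = -12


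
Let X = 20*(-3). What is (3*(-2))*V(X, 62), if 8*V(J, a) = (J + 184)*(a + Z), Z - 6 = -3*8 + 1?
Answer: -4185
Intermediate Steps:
X = -60
Z = -17 (Z = 6 + (-3*8 + 1) = 6 + (-24 + 1) = 6 - 23 = -17)
V(J, a) = (-17 + a)*(184 + J)/8 (V(J, a) = ((J + 184)*(a - 17))/8 = ((184 + J)*(-17 + a))/8 = ((-17 + a)*(184 + J))/8 = (-17 + a)*(184 + J)/8)
(3*(-2))*V(X, 62) = (3*(-2))*(-391 + 23*62 - 17/8*(-60) + (⅛)*(-60)*62) = -6*(-391 + 1426 + 255/2 - 465) = -6*1395/2 = -4185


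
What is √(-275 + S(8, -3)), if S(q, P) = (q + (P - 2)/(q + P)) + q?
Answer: 2*I*√65 ≈ 16.125*I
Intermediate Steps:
S(q, P) = 2*q + (-2 + P)/(P + q) (S(q, P) = (q + (-2 + P)/(P + q)) + q = 2*q + (-2 + P)/(P + q))
√(-275 + S(8, -3)) = √(-275 + (-2 - 3 + 2*8² + 2*(-3)*8)/(-3 + 8)) = √(-275 + (-2 - 3 + 2*64 - 48)/5) = √(-275 + (-2 - 3 + 128 - 48)/5) = √(-275 + (⅕)*75) = √(-275 + 15) = √(-260) = 2*I*√65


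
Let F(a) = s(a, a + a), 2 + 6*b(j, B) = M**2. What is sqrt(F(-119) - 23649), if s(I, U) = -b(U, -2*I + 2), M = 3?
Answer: I*sqrt(851406)/6 ≈ 153.79*I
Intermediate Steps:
b(j, B) = 7/6 (b(j, B) = -1/3 + (1/6)*3**2 = -1/3 + (1/6)*9 = -1/3 + 3/2 = 7/6)
s(I, U) = -7/6 (s(I, U) = -1*7/6 = -7/6)
F(a) = -7/6
sqrt(F(-119) - 23649) = sqrt(-7/6 - 23649) = sqrt(-141901/6) = I*sqrt(851406)/6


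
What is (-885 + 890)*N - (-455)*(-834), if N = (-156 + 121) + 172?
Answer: -378785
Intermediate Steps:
N = 137 (N = -35 + 172 = 137)
(-885 + 890)*N - (-455)*(-834) = (-885 + 890)*137 - (-455)*(-834) = 5*137 - 1*379470 = 685 - 379470 = -378785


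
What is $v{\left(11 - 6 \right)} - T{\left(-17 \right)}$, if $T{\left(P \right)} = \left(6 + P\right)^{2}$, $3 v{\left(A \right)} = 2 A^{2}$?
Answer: $- \frac{313}{3} \approx -104.33$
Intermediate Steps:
$v{\left(A \right)} = \frac{2 A^{2}}{3}$
$v{\left(11 - 6 \right)} - T{\left(-17 \right)} = \frac{2 \left(11 - 6\right)^{2}}{3} - \left(6 - 17\right)^{2} = \frac{2 \cdot 5^{2}}{3} - \left(-11\right)^{2} = \frac{2}{3} \cdot 25 - 121 = \frac{50}{3} - 121 = - \frac{313}{3}$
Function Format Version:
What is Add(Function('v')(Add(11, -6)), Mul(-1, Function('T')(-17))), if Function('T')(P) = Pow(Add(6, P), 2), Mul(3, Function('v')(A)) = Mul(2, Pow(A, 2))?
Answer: Rational(-313, 3) ≈ -104.33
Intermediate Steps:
Function('v')(A) = Mul(Rational(2, 3), Pow(A, 2)) (Function('v')(A) = Mul(Rational(1, 3), Mul(2, Pow(A, 2))) = Mul(Rational(2, 3), Pow(A, 2)))
Add(Function('v')(Add(11, -6)), Mul(-1, Function('T')(-17))) = Add(Mul(Rational(2, 3), Pow(Add(11, -6), 2)), Mul(-1, Pow(Add(6, -17), 2))) = Add(Mul(Rational(2, 3), Pow(5, 2)), Mul(-1, Pow(-11, 2))) = Add(Mul(Rational(2, 3), 25), Mul(-1, 121)) = Add(Rational(50, 3), -121) = Rational(-313, 3)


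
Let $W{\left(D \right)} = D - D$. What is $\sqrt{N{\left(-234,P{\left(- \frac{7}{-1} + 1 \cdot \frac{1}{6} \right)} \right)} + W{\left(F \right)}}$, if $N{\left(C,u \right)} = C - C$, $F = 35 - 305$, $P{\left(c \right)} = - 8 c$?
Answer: $0$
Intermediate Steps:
$F = -270$ ($F = 35 - 305 = -270$)
$W{\left(D \right)} = 0$
$N{\left(C,u \right)} = 0$
$\sqrt{N{\left(-234,P{\left(- \frac{7}{-1} + 1 \cdot \frac{1}{6} \right)} \right)} + W{\left(F \right)}} = \sqrt{0 + 0} = \sqrt{0} = 0$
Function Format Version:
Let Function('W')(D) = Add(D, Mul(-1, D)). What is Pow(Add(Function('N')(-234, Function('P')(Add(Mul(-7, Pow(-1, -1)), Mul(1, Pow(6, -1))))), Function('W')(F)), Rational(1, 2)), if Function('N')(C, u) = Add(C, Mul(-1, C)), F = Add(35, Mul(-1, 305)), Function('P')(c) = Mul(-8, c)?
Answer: 0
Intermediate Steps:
F = -270 (F = Add(35, -305) = -270)
Function('W')(D) = 0
Function('N')(C, u) = 0
Pow(Add(Function('N')(-234, Function('P')(Add(Mul(-7, Pow(-1, -1)), Mul(1, Pow(6, -1))))), Function('W')(F)), Rational(1, 2)) = Pow(Add(0, 0), Rational(1, 2)) = Pow(0, Rational(1, 2)) = 0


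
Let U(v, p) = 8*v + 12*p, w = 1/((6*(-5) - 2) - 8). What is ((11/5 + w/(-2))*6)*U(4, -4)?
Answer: -1062/5 ≈ -212.40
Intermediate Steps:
w = -1/40 (w = 1/((-30 - 2) - 8) = 1/(-32 - 8) = 1/(-40) = -1/40 ≈ -0.025000)
((11/5 + w/(-2))*6)*U(4, -4) = ((11/5 - 1/40/(-2))*6)*(8*4 + 12*(-4)) = ((11*(⅕) - 1/40*(-½))*6)*(32 - 48) = ((11/5 + 1/80)*6)*(-16) = ((177/80)*6)*(-16) = (531/40)*(-16) = -1062/5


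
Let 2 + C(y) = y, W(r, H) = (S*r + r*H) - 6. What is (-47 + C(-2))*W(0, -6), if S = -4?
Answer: 306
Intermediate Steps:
W(r, H) = -6 - 4*r + H*r (W(r, H) = (-4*r + r*H) - 6 = (-4*r + H*r) - 6 = -6 - 4*r + H*r)
C(y) = -2 + y
(-47 + C(-2))*W(0, -6) = (-47 + (-2 - 2))*(-6 - 4*0 - 6*0) = (-47 - 4)*(-6 + 0 + 0) = -51*(-6) = 306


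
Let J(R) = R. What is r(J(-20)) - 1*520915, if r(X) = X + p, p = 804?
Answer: -520131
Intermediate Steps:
r(X) = 804 + X (r(X) = X + 804 = 804 + X)
r(J(-20)) - 1*520915 = (804 - 20) - 1*520915 = 784 - 520915 = -520131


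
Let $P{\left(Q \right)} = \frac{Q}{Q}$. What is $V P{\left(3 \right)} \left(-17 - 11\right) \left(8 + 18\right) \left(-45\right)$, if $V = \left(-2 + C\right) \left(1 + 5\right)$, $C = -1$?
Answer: $-589680$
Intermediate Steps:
$P{\left(Q \right)} = 1$
$V = -18$ ($V = \left(-2 - 1\right) \left(1 + 5\right) = \left(-3\right) 6 = -18$)
$V P{\left(3 \right)} \left(-17 - 11\right) \left(8 + 18\right) \left(-45\right) = \left(-18\right) 1 \left(-17 - 11\right) \left(8 + 18\right) \left(-45\right) = - 18 \left(\left(-28\right) 26\right) \left(-45\right) = \left(-18\right) \left(-728\right) \left(-45\right) = 13104 \left(-45\right) = -589680$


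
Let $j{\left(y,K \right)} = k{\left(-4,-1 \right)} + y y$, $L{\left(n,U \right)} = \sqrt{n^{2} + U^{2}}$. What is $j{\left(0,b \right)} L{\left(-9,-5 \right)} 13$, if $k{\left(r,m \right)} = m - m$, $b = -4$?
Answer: $0$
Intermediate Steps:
$k{\left(r,m \right)} = 0$
$L{\left(n,U \right)} = \sqrt{U^{2} + n^{2}}$
$j{\left(y,K \right)} = y^{2}$ ($j{\left(y,K \right)} = 0 + y y = 0 + y^{2} = y^{2}$)
$j{\left(0,b \right)} L{\left(-9,-5 \right)} 13 = 0^{2} \sqrt{\left(-5\right)^{2} + \left(-9\right)^{2}} \cdot 13 = 0 \sqrt{25 + 81} \cdot 13 = 0 \sqrt{106} \cdot 13 = 0 \cdot 13 = 0$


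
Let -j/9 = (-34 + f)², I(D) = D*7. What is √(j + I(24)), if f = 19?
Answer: I*√1857 ≈ 43.093*I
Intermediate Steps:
I(D) = 7*D
j = -2025 (j = -9*(-34 + 19)² = -9*(-15)² = -9*225 = -2025)
√(j + I(24)) = √(-2025 + 7*24) = √(-2025 + 168) = √(-1857) = I*√1857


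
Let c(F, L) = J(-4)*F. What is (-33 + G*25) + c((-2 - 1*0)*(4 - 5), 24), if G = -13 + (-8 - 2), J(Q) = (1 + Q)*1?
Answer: -614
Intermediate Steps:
J(Q) = 1 + Q
G = -23 (G = -13 - 10 = -23)
c(F, L) = -3*F (c(F, L) = (1 - 4)*F = -3*F)
(-33 + G*25) + c((-2 - 1*0)*(4 - 5), 24) = (-33 - 23*25) - 3*(-2 - 1*0)*(4 - 5) = (-33 - 575) - 3*(-2 + 0)*(-1) = -608 - (-6)*(-1) = -608 - 3*2 = -608 - 6 = -614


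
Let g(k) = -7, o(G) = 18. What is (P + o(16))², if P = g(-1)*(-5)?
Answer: 2809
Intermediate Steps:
P = 35 (P = -7*(-5) = 35)
(P + o(16))² = (35 + 18)² = 53² = 2809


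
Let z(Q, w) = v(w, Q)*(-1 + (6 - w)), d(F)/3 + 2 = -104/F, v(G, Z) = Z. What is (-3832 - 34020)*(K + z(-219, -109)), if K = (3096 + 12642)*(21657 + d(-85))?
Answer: -1096420289192352/85 ≈ -1.2899e+13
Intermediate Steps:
d(F) = -6 - 312/F (d(F) = -6 + 3*(-104/F) = -6 - 312/F)
z(Q, w) = Q*(5 - w) (z(Q, w) = Q*(-1 + (6 - w)) = Q*(5 - w))
K = 28968102486/85 (K = (3096 + 12642)*(21657 + (-6 - 312/(-85))) = 15738*(21657 + (-6 - 312*(-1/85))) = 15738*(21657 + (-6 + 312/85)) = 15738*(21657 - 198/85) = 15738*(1840647/85) = 28968102486/85 ≈ 3.4080e+8)
(-3832 - 34020)*(K + z(-219, -109)) = (-3832 - 34020)*(28968102486/85 - 219*(5 - 1*(-109))) = -37852*(28968102486/85 - 219*(5 + 109)) = -37852*(28968102486/85 - 219*114) = -37852*(28968102486/85 - 24966) = -37852*28965980376/85 = -1096420289192352/85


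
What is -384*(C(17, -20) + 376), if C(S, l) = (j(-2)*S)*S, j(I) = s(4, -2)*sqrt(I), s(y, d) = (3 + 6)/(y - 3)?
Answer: -144384 - 998784*I*sqrt(2) ≈ -1.4438e+5 - 1.4125e+6*I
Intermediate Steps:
s(y, d) = 9/(-3 + y)
j(I) = 9*sqrt(I) (j(I) = (9/(-3 + 4))*sqrt(I) = (9/1)*sqrt(I) = (9*1)*sqrt(I) = 9*sqrt(I))
C(S, l) = 9*I*sqrt(2)*S**2 (C(S, l) = ((9*sqrt(-2))*S)*S = ((9*(I*sqrt(2)))*S)*S = ((9*I*sqrt(2))*S)*S = (9*I*S*sqrt(2))*S = 9*I*sqrt(2)*S**2)
-384*(C(17, -20) + 376) = -384*(9*I*sqrt(2)*17**2 + 376) = -384*(9*I*sqrt(2)*289 + 376) = -384*(2601*I*sqrt(2) + 376) = -384*(376 + 2601*I*sqrt(2)) = -144384 - 998784*I*sqrt(2)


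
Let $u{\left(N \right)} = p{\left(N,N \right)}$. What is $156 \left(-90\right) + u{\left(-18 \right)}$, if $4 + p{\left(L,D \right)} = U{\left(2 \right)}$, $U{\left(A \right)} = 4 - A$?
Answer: $-14042$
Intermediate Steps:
$p{\left(L,D \right)} = -2$ ($p{\left(L,D \right)} = -4 + \left(4 - 2\right) = -4 + 2 = -2$)
$u{\left(N \right)} = -2$
$156 \left(-90\right) + u{\left(-18 \right)} = 156 \left(-90\right) - 2 = -14040 - 2 = -14042$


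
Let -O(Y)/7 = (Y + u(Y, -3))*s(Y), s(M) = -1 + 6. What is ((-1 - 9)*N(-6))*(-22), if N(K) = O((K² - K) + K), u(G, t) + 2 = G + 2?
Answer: -554400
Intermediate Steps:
u(G, t) = G (u(G, t) = -2 + (G + 2) = -2 + (2 + G) = G)
s(M) = 5
O(Y) = -70*Y (O(Y) = -7*(Y + Y)*5 = -7*2*Y*5 = -70*Y)
N(K) = -70*K² (N(K) = -70*((K² - K) + K) = -70*K²)
((-1 - 9)*N(-6))*(-22) = ((-1 - 9)*(-70*(-6)²))*(-22) = -(-700)*36*(-22) = -10*(-2520)*(-22) = 25200*(-22) = -554400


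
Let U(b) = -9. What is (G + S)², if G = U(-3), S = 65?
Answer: 3136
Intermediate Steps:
G = -9
(G + S)² = (-9 + 65)² = 56² = 3136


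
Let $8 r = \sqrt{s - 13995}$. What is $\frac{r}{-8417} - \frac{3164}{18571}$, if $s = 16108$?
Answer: $- \frac{452}{2653} - \frac{\sqrt{2113}}{67336} \approx -0.17106$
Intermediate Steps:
$r = \frac{\sqrt{2113}}{8}$ ($r = \frac{\sqrt{16108 - 13995}}{8} = \frac{\sqrt{2113}}{8} \approx 5.7459$)
$\frac{r}{-8417} - \frac{3164}{18571} = \frac{\frac{1}{8} \sqrt{2113}}{-8417} - \frac{3164}{18571} = \frac{\sqrt{2113}}{8} \left(- \frac{1}{8417}\right) - \frac{452}{2653} = - \frac{\sqrt{2113}}{67336} - \frac{452}{2653} = - \frac{452}{2653} - \frac{\sqrt{2113}}{67336}$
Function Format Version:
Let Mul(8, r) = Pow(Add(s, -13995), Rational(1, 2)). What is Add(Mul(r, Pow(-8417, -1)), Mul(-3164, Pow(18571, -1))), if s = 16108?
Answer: Add(Rational(-452, 2653), Mul(Rational(-1, 67336), Pow(2113, Rational(1, 2)))) ≈ -0.17106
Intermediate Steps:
r = Mul(Rational(1, 8), Pow(2113, Rational(1, 2))) (r = Mul(Rational(1, 8), Pow(Add(16108, -13995), Rational(1, 2))) = Mul(Rational(1, 8), Pow(2113, Rational(1, 2))) ≈ 5.7459)
Add(Mul(r, Pow(-8417, -1)), Mul(-3164, Pow(18571, -1))) = Add(Mul(Mul(Rational(1, 8), Pow(2113, Rational(1, 2))), Pow(-8417, -1)), Mul(-3164, Pow(18571, -1))) = Add(Mul(Mul(Rational(1, 8), Pow(2113, Rational(1, 2))), Rational(-1, 8417)), Mul(-3164, Rational(1, 18571))) = Add(Mul(Rational(-1, 67336), Pow(2113, Rational(1, 2))), Rational(-452, 2653)) = Add(Rational(-452, 2653), Mul(Rational(-1, 67336), Pow(2113, Rational(1, 2))))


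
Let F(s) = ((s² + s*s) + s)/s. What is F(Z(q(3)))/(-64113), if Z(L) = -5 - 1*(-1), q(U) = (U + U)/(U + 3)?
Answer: 1/9159 ≈ 0.00010918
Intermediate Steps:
q(U) = 2*U/(3 + U) (q(U) = (2*U)/(3 + U) = 2*U/(3 + U))
Z(L) = -4 (Z(L) = -5 + 1 = -4)
F(s) = (s + 2*s²)/s (F(s) = ((s² + s²) + s)/s = (2*s² + s)/s = (s + 2*s²)/s)
F(Z(q(3)))/(-64113) = (1 + 2*(-4))/(-64113) = (1 - 8)*(-1/64113) = -7*(-1/64113) = 1/9159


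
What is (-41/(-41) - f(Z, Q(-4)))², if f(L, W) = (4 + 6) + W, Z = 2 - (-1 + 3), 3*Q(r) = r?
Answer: 529/9 ≈ 58.778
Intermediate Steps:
Q(r) = r/3
Z = 0 (Z = 2 - 1*2 = 2 - 2 = 0)
f(L, W) = 10 + W
(-41/(-41) - f(Z, Q(-4)))² = (-41/(-41) - (10 + (⅓)*(-4)))² = (-41*(-1/41) - (10 - 4/3))² = (1 - 1*26/3)² = (1 - 26/3)² = (-23/3)² = 529/9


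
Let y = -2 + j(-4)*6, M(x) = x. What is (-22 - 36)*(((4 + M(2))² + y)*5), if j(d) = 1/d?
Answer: -9425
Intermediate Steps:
y = -7/2 (y = -2 + 6/(-4) = -2 - ¼*6 = -2 - 3/2 = -7/2 ≈ -3.5000)
(-22 - 36)*(((4 + M(2))² + y)*5) = (-22 - 36)*(((4 + 2)² - 7/2)*5) = -58*(6² - 7/2)*5 = -58*(36 - 7/2)*5 = -1885*5 = -58*325/2 = -9425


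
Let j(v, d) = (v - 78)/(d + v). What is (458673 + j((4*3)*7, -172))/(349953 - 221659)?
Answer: 20181609/5644936 ≈ 3.5752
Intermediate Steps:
j(v, d) = (-78 + v)/(d + v)
(458673 + j((4*3)*7, -172))/(349953 - 221659) = (458673 + (-78 + (4*3)*7)/(-172 + (4*3)*7))/(349953 - 221659) = (458673 + (-78 + 12*7)/(-172 + 12*7))/128294 = (458673 + (-78 + 84)/(-172 + 84))*(1/128294) = (458673 + 6/(-88))*(1/128294) = (458673 - 1/88*6)*(1/128294) = (458673 - 3/44)*(1/128294) = (20181609/44)*(1/128294) = 20181609/5644936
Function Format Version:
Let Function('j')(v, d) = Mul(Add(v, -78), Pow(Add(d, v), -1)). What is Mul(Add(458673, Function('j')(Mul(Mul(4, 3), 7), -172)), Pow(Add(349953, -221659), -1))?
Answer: Rational(20181609, 5644936) ≈ 3.5752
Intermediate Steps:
Function('j')(v, d) = Mul(Pow(Add(d, v), -1), Add(-78, v)) (Function('j')(v, d) = Mul(Add(-78, v), Pow(Add(d, v), -1)) = Mul(Pow(Add(d, v), -1), Add(-78, v)))
Mul(Add(458673, Function('j')(Mul(Mul(4, 3), 7), -172)), Pow(Add(349953, -221659), -1)) = Mul(Add(458673, Mul(Pow(Add(-172, Mul(Mul(4, 3), 7)), -1), Add(-78, Mul(Mul(4, 3), 7)))), Pow(Add(349953, -221659), -1)) = Mul(Add(458673, Mul(Pow(Add(-172, Mul(12, 7)), -1), Add(-78, Mul(12, 7)))), Pow(128294, -1)) = Mul(Add(458673, Mul(Pow(Add(-172, 84), -1), Add(-78, 84))), Rational(1, 128294)) = Mul(Add(458673, Mul(Pow(-88, -1), 6)), Rational(1, 128294)) = Mul(Add(458673, Mul(Rational(-1, 88), 6)), Rational(1, 128294)) = Mul(Add(458673, Rational(-3, 44)), Rational(1, 128294)) = Mul(Rational(20181609, 44), Rational(1, 128294)) = Rational(20181609, 5644936)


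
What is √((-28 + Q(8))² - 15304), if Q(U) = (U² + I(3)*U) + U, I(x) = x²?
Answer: 2*I*√462 ≈ 42.988*I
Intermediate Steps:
Q(U) = U² + 10*U (Q(U) = (U² + 3²*U) + U = (U² + 9*U) + U = U² + 10*U)
√((-28 + Q(8))² - 15304) = √((-28 + 8*(10 + 8))² - 15304) = √((-28 + 8*18)² - 15304) = √((-28 + 144)² - 15304) = √(116² - 15304) = √(13456 - 15304) = √(-1848) = 2*I*√462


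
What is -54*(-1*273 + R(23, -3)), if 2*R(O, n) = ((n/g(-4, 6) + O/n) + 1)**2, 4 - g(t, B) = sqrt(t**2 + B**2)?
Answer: 54597/4 + 57*sqrt(13) ≈ 13855.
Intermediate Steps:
g(t, B) = 4 - sqrt(B**2 + t**2) (g(t, B) = 4 - sqrt(t**2 + B**2) = 4 - sqrt(B**2 + t**2))
R(O, n) = (1 + O/n + n/(4 - 2*sqrt(13)))**2/2 (R(O, n) = ((n/(4 - sqrt(6**2 + (-4)**2)) + O/n) + 1)**2/2 = ((n/(4 - sqrt(36 + 16)) + O/n) + 1)**2/2 = ((n/(4 - sqrt(52)) + O/n) + 1)**2/2 = ((n/(4 - 2*sqrt(13)) + O/n) + 1)**2/2 = ((O/n + n/(4 - 2*sqrt(13))) + 1)**2/2 = (1 + O/n + n/(4 - 2*sqrt(13)))**2/2)
-54*(-1*273 + R(23, -3)) = -54*(-1*273 + (1/8)*((-3)**2 + 2*23*(2 - sqrt(13)) + 2*(-3)*(2 - sqrt(13)))**2/((-3)**2*(2 - sqrt(13))**2)) = -54*(-273 + (1/8)*(1/9)*(9 + (92 - 46*sqrt(13)) + (-12 + 6*sqrt(13)))**2/(2 - sqrt(13))**2) = -54*(-273 + (1/8)*(1/9)*(89 - 40*sqrt(13))**2/(2 - sqrt(13))**2) = -54*(-273 + (89 - 40*sqrt(13))**2/(72*(2 - sqrt(13))**2)) = 14742 - 3*(89 - 40*sqrt(13))**2/(4*(2 - sqrt(13))**2)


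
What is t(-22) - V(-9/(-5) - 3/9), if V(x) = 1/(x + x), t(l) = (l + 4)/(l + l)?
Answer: 3/44 ≈ 0.068182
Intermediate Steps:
t(l) = (4 + l)/(2*l) (t(l) = (4 + l)/((2*l)) = (4 + l)*(1/(2*l)) = (4 + l)/(2*l))
V(x) = 1/(2*x)
t(-22) - V(-9/(-5) - 3/9) = (½)*(4 - 22)/(-22) - 1/(2*(-9/(-5) - 3/9)) = (½)*(-1/22)*(-18) - 1/(2*(-9*(-⅕) - 3*⅑)) = 9/22 - 1/(2*(9/5 - ⅓)) = 9/22 - 1/(2*22/15) = 9/22 - 15/(2*22) = 9/22 - 1*15/44 = 9/22 - 15/44 = 3/44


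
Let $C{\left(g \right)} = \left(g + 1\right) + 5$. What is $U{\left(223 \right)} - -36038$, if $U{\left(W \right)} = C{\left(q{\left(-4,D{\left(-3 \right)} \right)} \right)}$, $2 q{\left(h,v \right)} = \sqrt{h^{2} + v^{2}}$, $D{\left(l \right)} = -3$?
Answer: $\frac{72093}{2} \approx 36047.0$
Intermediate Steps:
$q{\left(h,v \right)} = \frac{\sqrt{h^{2} + v^{2}}}{2}$
$C{\left(g \right)} = 6 + g$ ($C{\left(g \right)} = \left(1 + g\right) + 5 = 6 + g$)
$U{\left(W \right)} = \frac{17}{2}$ ($U{\left(W \right)} = 6 + \frac{\sqrt{\left(-4\right)^{2} + \left(-3\right)^{2}}}{2} = 6 + \frac{\sqrt{16 + 9}}{2} = 6 + \frac{\sqrt{25}}{2} = 6 + \frac{1}{2} \cdot 5 = 6 + \frac{5}{2} = \frac{17}{2}$)
$U{\left(223 \right)} - -36038 = \frac{17}{2} - -36038 = \frac{17}{2} + 36038 = \frac{72093}{2}$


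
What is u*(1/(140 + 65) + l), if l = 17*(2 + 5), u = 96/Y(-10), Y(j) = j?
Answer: -1171008/1025 ≈ -1142.4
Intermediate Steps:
u = -48/5 (u = 96/(-10) = 96*(-⅒) = -48/5 ≈ -9.6000)
l = 119 (l = 17*7 = 119)
u*(1/(140 + 65) + l) = -48*(1/(140 + 65) + 119)/5 = -48*(1/205 + 119)/5 = -48/5*24396/205 = -1171008/1025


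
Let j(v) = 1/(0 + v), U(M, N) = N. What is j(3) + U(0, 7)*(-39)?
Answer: -818/3 ≈ -272.67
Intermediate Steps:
j(v) = 1/v
j(3) + U(0, 7)*(-39) = 1/3 + 7*(-39) = ⅓ - 273 = -818/3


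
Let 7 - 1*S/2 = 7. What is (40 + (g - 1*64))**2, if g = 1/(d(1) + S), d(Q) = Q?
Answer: 529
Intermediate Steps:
S = 0 (S = 14 - 2*7 = 14 - 14 = 0)
g = 1 (g = 1/(1 + 0) = 1/1 = 1)
(40 + (g - 1*64))**2 = (40 + (1 - 1*64))**2 = (40 + (1 - 64))**2 = (40 - 63)**2 = (-23)**2 = 529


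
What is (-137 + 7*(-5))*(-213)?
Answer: 36636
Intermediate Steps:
(-137 + 7*(-5))*(-213) = (-137 - 35)*(-213) = -172*(-213) = 36636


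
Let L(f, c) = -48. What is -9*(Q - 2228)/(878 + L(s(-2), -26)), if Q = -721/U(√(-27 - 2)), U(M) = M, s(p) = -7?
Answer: 10026/415 - 6489*I*√29/24070 ≈ 24.159 - 1.4518*I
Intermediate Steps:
Q = 721*I*√29/29 (Q = -721/√(-27 - 2) = -721*(-I*√29/29) = -(-721)*I*√29/29 = 721*I*√29/29 ≈ 133.89*I)
-9*(Q - 2228)/(878 + L(s(-2), -26)) = -9*(721*I*√29/29 - 2228)/(878 - 48) = -9*(-2228 + 721*I*√29/29)/830 = -9*(-1114/415 + 721*I*√29/24070) = 10026/415 - 6489*I*√29/24070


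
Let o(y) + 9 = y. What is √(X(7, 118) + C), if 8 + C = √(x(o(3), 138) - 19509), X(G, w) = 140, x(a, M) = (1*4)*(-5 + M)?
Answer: √(132 + I*√18977) ≈ 12.704 + 5.4217*I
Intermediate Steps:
o(y) = -9 + y
x(a, M) = -20 + 4*M (x(a, M) = 4*(-5 + M) = -20 + 4*M)
C = -8 + I*√18977 (C = -8 + √((-20 + 4*138) - 19509) = -8 + √((-20 + 552) - 19509) = -8 + √(532 - 19509) = -8 + √(-18977) = -8 + I*√18977 ≈ -8.0 + 137.76*I)
√(X(7, 118) + C) = √(140 + (-8 + I*√18977)) = √(132 + I*√18977)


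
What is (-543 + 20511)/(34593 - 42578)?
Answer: -19968/7985 ≈ -2.5007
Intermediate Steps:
(-543 + 20511)/(34593 - 42578) = 19968/(-7985) = 19968*(-1/7985) = -19968/7985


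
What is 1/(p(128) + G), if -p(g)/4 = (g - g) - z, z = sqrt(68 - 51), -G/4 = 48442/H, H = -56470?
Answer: -683879935/51864007936 + 797215225*sqrt(17)/51864007936 ≈ 0.050191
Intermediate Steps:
G = 96884/28235 (G = -193768/(-56470) = -193768*(-1)/56470 = -4*(-24221/28235) = 96884/28235 ≈ 3.4313)
z = sqrt(17) ≈ 4.1231
p(g) = 4*sqrt(17) (p(g) = -4*((g - g) - sqrt(17)) = -4*(0 - sqrt(17)) = -(-4)*sqrt(17) = 4*sqrt(17))
1/(p(128) + G) = 1/(4*sqrt(17) + 96884/28235) = 1/(96884/28235 + 4*sqrt(17))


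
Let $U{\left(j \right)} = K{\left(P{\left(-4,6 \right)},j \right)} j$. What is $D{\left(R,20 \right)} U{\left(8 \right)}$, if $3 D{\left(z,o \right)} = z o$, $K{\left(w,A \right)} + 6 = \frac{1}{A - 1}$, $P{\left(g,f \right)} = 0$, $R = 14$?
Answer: $- \frac{13120}{3} \approx -4373.3$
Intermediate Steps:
$K{\left(w,A \right)} = -6 + \frac{1}{-1 + A}$ ($K{\left(w,A \right)} = -6 + \frac{1}{A - 1} = -6 + \frac{1}{-1 + A}$)
$D{\left(z,o \right)} = \frac{o z}{3}$ ($D{\left(z,o \right)} = \frac{z o}{3} = \frac{o z}{3}$)
$U{\left(j \right)} = \frac{j \left(7 - 6 j\right)}{-1 + j}$ ($U{\left(j \right)} = \frac{7 - 6 j}{-1 + j} j = \frac{j \left(7 - 6 j\right)}{-1 + j}$)
$D{\left(R,20 \right)} U{\left(8 \right)} = \frac{1}{3} \cdot 20 \cdot 14 \frac{8 \left(7 - 48\right)}{-1 + 8} = \frac{280 \frac{8 \left(7 - 48\right)}{7}}{3} = \frac{280 \cdot 8 \cdot \frac{1}{7} \left(-41\right)}{3} = \frac{280}{3} \left(- \frac{328}{7}\right) = - \frac{13120}{3}$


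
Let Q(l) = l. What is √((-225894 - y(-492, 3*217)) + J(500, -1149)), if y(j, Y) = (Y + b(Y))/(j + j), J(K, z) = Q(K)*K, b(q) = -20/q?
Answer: √274781027942890/106764 ≈ 155.26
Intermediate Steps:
J(K, z) = K² (J(K, z) = K*K = K²)
y(j, Y) = (Y - 20/Y)/(2*j) (y(j, Y) = (Y - 20/Y)/(j + j) = (Y - 20/Y)/((2*j)) = (Y - 20/Y)*(1/(2*j)) = (Y - 20/Y)/(2*j))
√((-225894 - y(-492, 3*217)) + J(500, -1149)) = √((-225894 - (-20 + (3*217)²)/(2*(3*217)*(-492))) + 500²) = √((-225894 - (-1)*(-20 + 651²)/(2*651*492)) + 250000) = √((-225894 - (-1)*(-20 + 423801)/(2*651*492)) + 250000) = √((-225894 - (-1)*423781/(2*651*492)) + 250000) = √((-225894 - 1*(-423781/640584)) + 250000) = √((-225894 + 423781/640584) + 250000) = √(-144703658315/640584 + 250000) = √(15442341685/640584) = √274781027942890/106764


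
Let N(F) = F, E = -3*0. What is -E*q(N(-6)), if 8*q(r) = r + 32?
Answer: 0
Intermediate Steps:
E = 0
q(r) = 4 + r/8 (q(r) = (r + 32)/8 = (32 + r)/8 = 4 + r/8)
-E*q(N(-6)) = -0*(4 + (⅛)*(-6)) = -0*(4 - ¾) = -0*13/4 = -1*0 = 0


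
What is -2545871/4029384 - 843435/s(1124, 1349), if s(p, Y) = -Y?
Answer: 3395089114061/5435639016 ≈ 624.60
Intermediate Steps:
-2545871/4029384 - 843435/s(1124, 1349) = -2545871/4029384 - 843435/((-1*1349)) = -2545871*1/4029384 - 843435/(-1349) = -2545871/4029384 - 843435*(-1/1349) = -2545871/4029384 + 843435/1349 = 3395089114061/5435639016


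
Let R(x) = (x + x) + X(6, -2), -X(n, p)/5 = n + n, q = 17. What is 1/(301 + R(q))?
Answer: 1/275 ≈ 0.0036364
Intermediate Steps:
X(n, p) = -10*n (X(n, p) = -5*(n + n) = -10*n)
R(x) = -60 + 2*x (R(x) = (x + x) - 10*6 = 2*x - 60 = -60 + 2*x)
1/(301 + R(q)) = 1/(301 + (-60 + 2*17)) = 1/(301 + (-60 + 34)) = 1/(301 - 26) = 1/275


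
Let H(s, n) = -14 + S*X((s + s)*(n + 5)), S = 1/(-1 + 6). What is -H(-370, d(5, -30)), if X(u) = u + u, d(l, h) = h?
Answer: -7386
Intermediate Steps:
S = ⅕ (S = 1/5 = ⅕ ≈ 0.20000)
X(u) = 2*u
H(s, n) = -14 + 4*s*(5 + n)/5 (H(s, n) = -14 + (2*((s + s)*(n + 5)))/5 = -14 + (2*((2*s)*(5 + n)))/5 = -14 + (2*(2*s*(5 + n)))/5 = -14 + (4*s*(5 + n))/5 = -14 + 4*s*(5 + n)/5)
-H(-370, d(5, -30)) = -(-14 + (⅘)*(-370)*(5 - 30)) = -(-14 + (⅘)*(-370)*(-25)) = -(-14 + 7400) = -1*7386 = -7386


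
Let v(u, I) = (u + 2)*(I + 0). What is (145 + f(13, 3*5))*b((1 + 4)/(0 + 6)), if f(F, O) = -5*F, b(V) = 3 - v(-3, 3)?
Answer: 480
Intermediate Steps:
v(u, I) = I*(2 + u) (v(u, I) = (2 + u)*I = I*(2 + u))
b(V) = 6 (b(V) = 3 - 3*(2 - 3) = 3 - 3*(-1) = 3 - 1*(-3) = 3 + 3 = 6)
(145 + f(13, 3*5))*b((1 + 4)/(0 + 6)) = (145 - 5*13)*6 = (145 - 65)*6 = 80*6 = 480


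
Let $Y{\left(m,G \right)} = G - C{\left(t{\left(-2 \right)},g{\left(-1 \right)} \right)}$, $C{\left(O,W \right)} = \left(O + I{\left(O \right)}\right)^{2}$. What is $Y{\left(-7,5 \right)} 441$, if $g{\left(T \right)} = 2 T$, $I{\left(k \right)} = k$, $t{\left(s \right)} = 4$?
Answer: $-26019$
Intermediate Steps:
$C{\left(O,W \right)} = 4 O^{2}$ ($C{\left(O,W \right)} = \left(O + O\right)^{2} = \left(2 O\right)^{2} = 4 O^{2}$)
$Y{\left(m,G \right)} = -64 + G$ ($Y{\left(m,G \right)} = G - 4 \cdot 4^{2} = G - 4 \cdot 16 = G - 64 = -64 + G$)
$Y{\left(-7,5 \right)} 441 = \left(-64 + 5\right) 441 = \left(-59\right) 441 = -26019$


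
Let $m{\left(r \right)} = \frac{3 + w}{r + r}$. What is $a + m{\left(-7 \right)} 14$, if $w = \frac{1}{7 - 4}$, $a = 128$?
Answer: $\frac{374}{3} \approx 124.67$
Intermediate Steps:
$w = \frac{1}{3} \approx 0.33333$
$m{\left(r \right)} = \frac{5}{3 r}$ ($m{\left(r \right)} = \frac{3 + \frac{1}{3}}{r + r} = \frac{10}{3 \cdot 2 r} = \frac{10 \frac{1}{2 r}}{3} = \frac{5}{3 r}$)
$a + m{\left(-7 \right)} 14 = 128 + \frac{5}{3 \left(-7\right)} 14 = 128 + \frac{5}{3} \left(- \frac{1}{7}\right) 14 = 128 - \frac{10}{3} = \frac{374}{3}$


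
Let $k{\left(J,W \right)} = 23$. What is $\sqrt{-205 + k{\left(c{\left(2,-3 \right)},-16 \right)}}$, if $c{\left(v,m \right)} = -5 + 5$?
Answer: $i \sqrt{182} \approx 13.491 i$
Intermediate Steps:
$c{\left(v,m \right)} = 0$
$\sqrt{-205 + k{\left(c{\left(2,-3 \right)},-16 \right)}} = \sqrt{-205 + 23} = \sqrt{-182} = i \sqrt{182}$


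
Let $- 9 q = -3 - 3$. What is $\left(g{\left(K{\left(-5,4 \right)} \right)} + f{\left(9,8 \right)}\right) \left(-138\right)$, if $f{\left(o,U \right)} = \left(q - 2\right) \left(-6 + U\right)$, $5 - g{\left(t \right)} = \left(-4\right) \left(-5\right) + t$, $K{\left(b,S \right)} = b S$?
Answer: $-322$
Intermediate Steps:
$q = \frac{2}{3}$ ($q = - \frac{-3 - 3}{9} = \left(- \frac{1}{9}\right) \left(-6\right) = \frac{2}{3} \approx 0.66667$)
$K{\left(b,S \right)} = S b$
$g{\left(t \right)} = -15 - t$ ($g{\left(t \right)} = 5 - \left(\left(-4\right) \left(-5\right) + t\right) = 5 - \left(20 + t\right) = -15 - t$)
$f{\left(o,U \right)} = 8 - \frac{4 U}{3}$ ($f{\left(o,U \right)} = \left(\frac{2}{3} - 2\right) \left(-6 + U\right) = - \frac{4 \left(-6 + U\right)}{3} = 8 - \frac{4 U}{3}$)
$\left(g{\left(K{\left(-5,4 \right)} \right)} + f{\left(9,8 \right)}\right) \left(-138\right) = \left(\left(-15 - 4 \left(-5\right)\right) + \left(8 - \frac{32}{3}\right)\right) \left(-138\right) = \left(\left(-15 - -20\right) + \left(8 - \frac{32}{3}\right)\right) \left(-138\right) = \left(\left(-15 + 20\right) - \frac{8}{3}\right) \left(-138\right) = \left(5 - \frac{8}{3}\right) \left(-138\right) = \frac{7}{3} \left(-138\right) = -322$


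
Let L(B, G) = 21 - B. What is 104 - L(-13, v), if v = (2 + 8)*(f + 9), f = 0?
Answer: 70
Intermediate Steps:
v = 90 (v = (2 + 8)*(0 + 9) = 10*9 = 90)
104 - L(-13, v) = 104 - (21 - 1*(-13)) = 104 - (21 + 13) = 104 - 1*34 = 104 - 34 = 70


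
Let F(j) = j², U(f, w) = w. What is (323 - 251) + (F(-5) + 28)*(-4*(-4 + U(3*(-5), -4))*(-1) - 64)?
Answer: -5016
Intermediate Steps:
(323 - 251) + (F(-5) + 28)*(-4*(-4 + U(3*(-5), -4))*(-1) - 64) = (323 - 251) + ((-5)² + 28)*(-4*(-4 - 4)*(-1) - 64) = 72 + (25 + 28)*(-4*(-8)*(-1) - 64) = 72 + 53*(32*(-1) - 64) = 72 + 53*(-32 - 64) = 72 + 53*(-96) = 72 - 5088 = -5016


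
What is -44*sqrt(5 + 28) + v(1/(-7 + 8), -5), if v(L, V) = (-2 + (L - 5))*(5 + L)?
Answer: -36 - 44*sqrt(33) ≈ -288.76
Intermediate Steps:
v(L, V) = (-7 + L)*(5 + L) (v(L, V) = (-2 + (-5 + L))*(5 + L) = (-7 + L)*(5 + L))
-44*sqrt(5 + 28) + v(1/(-7 + 8), -5) = -44*sqrt(5 + 28) + (-35 + (1/(-7 + 8))**2 - 2/(-7 + 8)) = -44*sqrt(33) + (-35 + (1/1)**2 - 2/1) = -44*sqrt(33) + (-35 + 1**2 - 2*1) = -44*sqrt(33) + (-35 + 1 - 2) = -44*sqrt(33) - 36 = -36 - 44*sqrt(33)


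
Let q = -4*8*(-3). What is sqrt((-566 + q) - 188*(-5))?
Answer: sqrt(470) ≈ 21.679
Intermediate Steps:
q = 96 (q = -32*(-3) = 96)
sqrt((-566 + q) - 188*(-5)) = sqrt((-566 + 96) - 188*(-5)) = sqrt(-470 + 940) = sqrt(470)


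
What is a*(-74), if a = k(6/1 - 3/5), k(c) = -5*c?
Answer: 1998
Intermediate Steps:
a = -27 (a = -5*(6/1 - 3/5) = -5*(6*1 - 3*⅕) = -5*(6 - ⅗) = -5*27/5 = -27)
a*(-74) = -27*(-74) = 1998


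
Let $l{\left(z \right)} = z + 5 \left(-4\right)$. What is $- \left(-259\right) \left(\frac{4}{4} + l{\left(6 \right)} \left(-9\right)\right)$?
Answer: $32893$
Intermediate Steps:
$l{\left(z \right)} = -20 + z$ ($l{\left(z \right)} = z - 20 = -20 + z$)
$- \left(-259\right) \left(\frac{4}{4} + l{\left(6 \right)} \left(-9\right)\right) = - \left(-259\right) \left(\frac{4}{4} + \left(-20 + 6\right) \left(-9\right)\right) = - \left(-259\right) \left(4 \cdot \frac{1}{4} - -126\right) = - \left(-259\right) \left(1 + 126\right) = - \left(-259\right) 127 = \left(-1\right) \left(-32893\right) = 32893$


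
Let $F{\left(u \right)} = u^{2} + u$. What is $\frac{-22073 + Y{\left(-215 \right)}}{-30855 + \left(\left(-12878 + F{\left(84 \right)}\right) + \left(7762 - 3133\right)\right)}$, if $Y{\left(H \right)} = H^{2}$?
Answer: $- \frac{6038}{7991} \approx -0.7556$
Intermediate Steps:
$F{\left(u \right)} = u + u^{2}$
$\frac{-22073 + Y{\left(-215 \right)}}{-30855 + \left(\left(-12878 + F{\left(84 \right)}\right) + \left(7762 - 3133\right)\right)} = \frac{-22073 + \left(-215\right)^{2}}{-30855 + \left(\left(-12878 + 84 \left(1 + 84\right)\right) + \left(7762 - 3133\right)\right)} = \frac{-22073 + 46225}{-30855 + \left(\left(-12878 + 84 \cdot 85\right) + 4629\right)} = \frac{24152}{-30855 + \left(\left(-12878 + 7140\right) + 4629\right)} = \frac{24152}{-30855 + \left(-5738 + 4629\right)} = \frac{24152}{-30855 - 1109} = \frac{24152}{-31964} = 24152 \left(- \frac{1}{31964}\right) = - \frac{6038}{7991}$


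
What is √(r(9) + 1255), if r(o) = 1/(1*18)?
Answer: √45182/6 ≈ 35.427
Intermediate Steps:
r(o) = 1/18
√(r(9) + 1255) = √(1/18 + 1255) = √(22591/18) = √45182/6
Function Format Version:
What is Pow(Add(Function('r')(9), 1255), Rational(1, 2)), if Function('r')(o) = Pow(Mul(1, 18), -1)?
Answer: Mul(Rational(1, 6), Pow(45182, Rational(1, 2))) ≈ 35.427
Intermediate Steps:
Function('r')(o) = Rational(1, 18) (Function('r')(o) = Pow(18, -1) = Rational(1, 18))
Pow(Add(Function('r')(9), 1255), Rational(1, 2)) = Pow(Add(Rational(1, 18), 1255), Rational(1, 2)) = Pow(Rational(22591, 18), Rational(1, 2)) = Mul(Rational(1, 6), Pow(45182, Rational(1, 2)))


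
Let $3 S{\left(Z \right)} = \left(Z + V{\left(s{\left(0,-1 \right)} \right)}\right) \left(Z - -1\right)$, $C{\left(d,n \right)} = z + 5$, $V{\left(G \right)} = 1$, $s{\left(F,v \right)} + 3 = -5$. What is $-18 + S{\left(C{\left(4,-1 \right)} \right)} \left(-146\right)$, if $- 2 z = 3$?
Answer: $- \frac{2007}{2} \approx -1003.5$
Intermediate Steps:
$z = - \frac{3}{2}$ ($z = \left(- \frac{1}{2}\right) 3 = - \frac{3}{2} \approx -1.5$)
$s{\left(F,v \right)} = -8$ ($s{\left(F,v \right)} = -3 - 5 = -8$)
$C{\left(d,n \right)} = \frac{7}{2}$ ($C{\left(d,n \right)} = - \frac{3}{2} + 5 = \frac{7}{2}$)
$S{\left(Z \right)} = \frac{\left(1 + Z\right)^{2}}{3}$ ($S{\left(Z \right)} = \frac{\left(Z + 1\right) \left(Z - -1\right)}{3} = \frac{\left(1 + Z\right) \left(Z + 1\right)}{3} = \frac{\left(1 + Z\right) \left(1 + Z\right)}{3} = \frac{\left(1 + Z\right)^{2}}{3}$)
$-18 + S{\left(C{\left(4,-1 \right)} \right)} \left(-146\right) = -18 + \left(\frac{1}{3} + \frac{\left(\frac{7}{2}\right)^{2}}{3} + \frac{2}{3} \cdot \frac{7}{2}\right) \left(-146\right) = -18 + \left(\frac{1}{3} + \frac{1}{3} \cdot \frac{49}{4} + \frac{7}{3}\right) \left(-146\right) = -18 + \left(\frac{1}{3} + \frac{49}{12} + \frac{7}{3}\right) \left(-146\right) = -18 + \frac{27}{4} \left(-146\right) = -18 - \frac{1971}{2} = - \frac{2007}{2}$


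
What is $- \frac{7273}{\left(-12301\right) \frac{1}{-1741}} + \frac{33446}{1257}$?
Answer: $- \frac{15505083055}{15462357} \approx -1002.8$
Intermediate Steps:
$- \frac{7273}{\left(-12301\right) \frac{1}{-1741}} + \frac{33446}{1257} = - \frac{7273}{\left(-12301\right) \left(- \frac{1}{1741}\right)} + 33446 \cdot \frac{1}{1257} = - \frac{7273}{\frac{12301}{1741}} + \frac{33446}{1257} = \left(-7273\right) \frac{1741}{12301} + \frac{33446}{1257} = - \frac{12662293}{12301} + \frac{33446}{1257} = - \frac{15505083055}{15462357}$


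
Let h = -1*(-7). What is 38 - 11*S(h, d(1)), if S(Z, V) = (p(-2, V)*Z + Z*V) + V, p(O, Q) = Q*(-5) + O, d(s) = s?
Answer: 489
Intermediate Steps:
h = 7
p(O, Q) = O - 5*Q (p(O, Q) = -5*Q + O = O - 5*Q)
S(Z, V) = V + V*Z + Z*(-2 - 5*V) (S(Z, V) = ((-2 - 5*V)*Z + Z*V) + V = (Z*(-2 - 5*V) + V*Z) + V = (V*Z + Z*(-2 - 5*V)) + V = V + V*Z + Z*(-2 - 5*V))
38 - 11*S(h, d(1)) = 38 - 11*(1 - 2*7 - 4*1*7) = 38 - 11*(1 - 14 - 28) = 38 - 11*(-41) = 38 + 451 = 489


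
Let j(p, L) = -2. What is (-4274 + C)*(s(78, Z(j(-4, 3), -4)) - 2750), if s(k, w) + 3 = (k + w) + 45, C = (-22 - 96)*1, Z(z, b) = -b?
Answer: 11533392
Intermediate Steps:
C = -118 (C = -118*1 = -118)
s(k, w) = 42 + k + w (s(k, w) = -3 + ((k + w) + 45) = -3 + (45 + k + w) = 42 + k + w)
(-4274 + C)*(s(78, Z(j(-4, 3), -4)) - 2750) = (-4274 - 118)*((42 + 78 - 1*(-4)) - 2750) = -4392*((42 + 78 + 4) - 2750) = -4392*(124 - 2750) = -4392*(-2626) = 11533392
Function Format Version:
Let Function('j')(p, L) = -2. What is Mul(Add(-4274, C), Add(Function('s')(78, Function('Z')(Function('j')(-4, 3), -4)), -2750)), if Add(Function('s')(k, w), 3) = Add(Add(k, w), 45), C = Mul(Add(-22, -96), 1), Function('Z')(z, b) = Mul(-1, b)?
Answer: 11533392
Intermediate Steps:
C = -118 (C = Mul(-118, 1) = -118)
Function('s')(k, w) = Add(42, k, w) (Function('s')(k, w) = Add(-3, Add(Add(k, w), 45)) = Add(-3, Add(45, k, w)) = Add(42, k, w))
Mul(Add(-4274, C), Add(Function('s')(78, Function('Z')(Function('j')(-4, 3), -4)), -2750)) = Mul(Add(-4274, -118), Add(Add(42, 78, Mul(-1, -4)), -2750)) = Mul(-4392, Add(Add(42, 78, 4), -2750)) = Mul(-4392, Add(124, -2750)) = Mul(-4392, -2626) = 11533392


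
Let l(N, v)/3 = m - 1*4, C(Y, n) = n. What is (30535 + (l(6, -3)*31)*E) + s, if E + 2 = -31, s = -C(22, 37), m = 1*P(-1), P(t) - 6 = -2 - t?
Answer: 27429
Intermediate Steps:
P(t) = 4 - t (P(t) = 6 + (-2 - t) = 4 - t)
m = 5 (m = 1*(4 - 1*(-1)) = 1*(4 + 1) = 1*5 = 5)
l(N, v) = 3 (l(N, v) = 3*(5 - 1*4) = 3*(5 - 4) = 3*1 = 3)
s = -37 (s = -1*37 = -37)
E = -33 (E = -2 - 31 = -33)
(30535 + (l(6, -3)*31)*E) + s = (30535 + (3*31)*(-33)) - 37 = (30535 + 93*(-33)) - 37 = (30535 - 3069) - 37 = 27466 - 37 = 27429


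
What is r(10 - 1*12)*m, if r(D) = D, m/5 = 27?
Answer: -270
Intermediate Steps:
m = 135 (m = 5*27 = 135)
r(10 - 1*12)*m = (10 - 1*12)*135 = (10 - 12)*135 = -2*135 = -270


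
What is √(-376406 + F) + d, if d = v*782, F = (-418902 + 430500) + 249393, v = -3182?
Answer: -2488324 + I*√115415 ≈ -2.4883e+6 + 339.73*I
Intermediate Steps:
F = 260991 (F = 11598 + 249393 = 260991)
d = -2488324 (d = -3182*782 = -2488324)
√(-376406 + F) + d = √(-376406 + 260991) - 2488324 = √(-115415) - 2488324 = I*√115415 - 2488324 = -2488324 + I*√115415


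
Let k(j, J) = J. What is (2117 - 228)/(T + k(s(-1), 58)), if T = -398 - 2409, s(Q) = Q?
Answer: -1889/2749 ≈ -0.68716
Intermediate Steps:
T = -2807
(2117 - 228)/(T + k(s(-1), 58)) = (2117 - 228)/(-2807 + 58) = 1889/(-2749) = 1889*(-1/2749) = -1889/2749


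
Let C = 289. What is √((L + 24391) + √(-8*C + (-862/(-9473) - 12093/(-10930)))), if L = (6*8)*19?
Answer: √(271261034703129766300 + 103539890*I*√24772979658962566590)/103539890 ≈ 159.07 + 0.1511*I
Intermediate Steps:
L = 912 (L = 48*19 = 912)
√((L + 24391) + √(-8*C + (-862/(-9473) - 12093/(-10930)))) = √((912 + 24391) + √(-8*289 + (-862/(-9473) - 12093/(-10930)))) = √(25303 + √(-2312 + (-862*(-1/9473) - 12093*(-1/10930)))) = √(25303 + √(-2312 + (862/9473 + 12093/10930))) = √(25303 + √(-2312 + 123978649/103539890)) = √(25303 + √(-239260247031/103539890)) = √(25303 + I*√24772979658962566590/103539890)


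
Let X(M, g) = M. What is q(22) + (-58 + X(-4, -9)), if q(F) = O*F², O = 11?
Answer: 5262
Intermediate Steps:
q(F) = 11*F²
q(22) + (-58 + X(-4, -9)) = 11*22² + (-58 - 4) = 11*484 - 62 = 5324 - 62 = 5262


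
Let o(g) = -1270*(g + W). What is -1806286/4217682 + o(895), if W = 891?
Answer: -4783316236163/2108841 ≈ -2.2682e+6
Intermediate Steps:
o(g) = -1131570 - 1270*g (o(g) = -1270*(g + 891) = -1270*(891 + g) = -1131570 - 1270*g)
-1806286/4217682 + o(895) = -1806286/4217682 + (-1131570 - 1270*895) = -1806286*1/4217682 + (-1131570 - 1136650) = -903143/2108841 - 2268220 = -4783316236163/2108841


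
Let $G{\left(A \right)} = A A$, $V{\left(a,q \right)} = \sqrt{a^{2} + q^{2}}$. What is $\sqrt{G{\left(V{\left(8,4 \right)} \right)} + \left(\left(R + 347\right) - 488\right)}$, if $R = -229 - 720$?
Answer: $i \sqrt{1010} \approx 31.78 i$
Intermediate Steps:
$R = -949$
$G{\left(A \right)} = A^{2}$
$\sqrt{G{\left(V{\left(8,4 \right)} \right)} + \left(\left(R + 347\right) - 488\right)} = \sqrt{\left(\sqrt{8^{2} + 4^{2}}\right)^{2} + \left(\left(-949 + 347\right) - 488\right)} = \sqrt{\left(\sqrt{64 + 16}\right)^{2} - 1090} = \sqrt{\left(\sqrt{80}\right)^{2} - 1090} = \sqrt{\left(4 \sqrt{5}\right)^{2} - 1090} = \sqrt{80 - 1090} = \sqrt{-1010} = i \sqrt{1010}$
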